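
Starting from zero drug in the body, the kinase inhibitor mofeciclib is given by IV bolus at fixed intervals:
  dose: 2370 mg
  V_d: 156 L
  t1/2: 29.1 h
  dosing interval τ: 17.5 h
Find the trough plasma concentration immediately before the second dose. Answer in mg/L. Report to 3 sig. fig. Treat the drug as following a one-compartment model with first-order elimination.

C₀ per dose = Dose / Vd = 2370 / 156 = 15.19 mg/L
k = ln2 / t½ = 0.693147 / 29.1 = 0.02382 h⁻¹
Fraction remaining after one interval: r = e^(−kτ) = e^(−0.02382 × 17.5) = 0.6591
Before dose 2, 1 dose has been given (aged 1τ).
C_trough = C₀ × r = 15.19 × 0.6591 = 10.01 mg/L

10.0 mg/L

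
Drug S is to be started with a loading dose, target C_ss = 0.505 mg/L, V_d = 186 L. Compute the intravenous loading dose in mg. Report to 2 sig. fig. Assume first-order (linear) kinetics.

LD = Css × Vd = 0.505 × 186 = 93.93 mg

94 mg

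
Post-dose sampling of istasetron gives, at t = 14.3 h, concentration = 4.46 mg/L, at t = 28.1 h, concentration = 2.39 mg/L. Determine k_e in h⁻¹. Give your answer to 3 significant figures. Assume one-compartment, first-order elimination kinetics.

k = ln(C₁/C₂) / (t₂ − t₁) = ln(4.46/2.39) / (28.1 − 14.3)
  = 0.6239 / 13.80 = 0.04521 h⁻¹

0.0452 h⁻¹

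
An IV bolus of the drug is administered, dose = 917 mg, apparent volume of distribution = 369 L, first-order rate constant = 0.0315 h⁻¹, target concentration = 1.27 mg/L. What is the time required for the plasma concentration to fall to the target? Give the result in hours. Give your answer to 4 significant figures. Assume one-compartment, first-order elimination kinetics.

21.31 h

C₀ = Dose / Vd = 917.0 / 369 = 2.485 mg/L
t = ln(C₀ / C) / k = ln(2.485 / 1.27) / 0.03150
  = ln(1.957) / 0.03150 = 0.6714 / 0.03150 = 21.31 h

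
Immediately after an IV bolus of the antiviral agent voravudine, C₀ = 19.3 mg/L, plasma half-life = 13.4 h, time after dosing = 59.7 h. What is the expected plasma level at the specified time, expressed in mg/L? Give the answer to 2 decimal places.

k = ln2 / t½ = 0.693147 / 13.4 = 0.05173 h⁻¹
C = C₀ · e^(−k·t) = 19.30 × e^(−0.05173 × 59.7)
  = 19.30 × 0.04558 = 0.8797 mg/L

0.88 mg/L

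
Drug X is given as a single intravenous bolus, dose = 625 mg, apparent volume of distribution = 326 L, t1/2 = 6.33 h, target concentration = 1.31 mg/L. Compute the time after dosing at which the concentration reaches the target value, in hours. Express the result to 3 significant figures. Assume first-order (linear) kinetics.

3.48 h

C₀ = Dose / Vd = 625.0 / 326 = 1.917 mg/L
k = ln2 / t½ = 0.693147 / 6.33 = 0.1095 h⁻¹
t = ln(C₀ / C) / k = ln(1.917 / 1.31) / 0.1095
  = ln(1.463) / 0.1095 = 0.3805 / 0.1095 = 3.475 h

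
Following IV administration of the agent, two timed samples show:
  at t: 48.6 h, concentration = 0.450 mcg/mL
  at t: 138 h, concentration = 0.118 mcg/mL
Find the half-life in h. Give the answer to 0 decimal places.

k = ln(C₁/C₂) / (t₂ − t₁) = ln(0.450/0.118) / (138 − 48.6)
  = 1.339 / 89.40 = 0.01498 h⁻¹
t½ = ln2 / k = 0.693147 / 0.01498 = 46.27 h

46 h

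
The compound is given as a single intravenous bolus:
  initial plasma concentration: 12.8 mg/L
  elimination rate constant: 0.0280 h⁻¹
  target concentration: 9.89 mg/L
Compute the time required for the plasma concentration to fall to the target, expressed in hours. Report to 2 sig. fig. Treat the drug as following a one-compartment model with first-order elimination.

9.2 h

t = ln(C₀ / C) / k = ln(12.80 / 9.89) / 0.02800
  = ln(1.294) / 0.02800 = 0.2577 / 0.02800 = 9.204 h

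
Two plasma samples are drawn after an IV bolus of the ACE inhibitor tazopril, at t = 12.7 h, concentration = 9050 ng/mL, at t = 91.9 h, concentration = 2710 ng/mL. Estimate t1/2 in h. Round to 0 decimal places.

k = ln(C₁/C₂) / (t₂ − t₁) = ln(9050/2710) / (91.9 − 12.7)
  = 1.206 / 79.20 = 0.01523 h⁻¹
t½ = ln2 / k = 0.693147 / 0.01523 = 45.51 h

46 h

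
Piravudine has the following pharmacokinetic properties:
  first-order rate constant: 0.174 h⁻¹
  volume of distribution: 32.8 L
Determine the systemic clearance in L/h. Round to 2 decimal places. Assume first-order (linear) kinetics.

5.71 L/h

CL = k × Vd = 0.174 × 32.8 = 5.707 L/h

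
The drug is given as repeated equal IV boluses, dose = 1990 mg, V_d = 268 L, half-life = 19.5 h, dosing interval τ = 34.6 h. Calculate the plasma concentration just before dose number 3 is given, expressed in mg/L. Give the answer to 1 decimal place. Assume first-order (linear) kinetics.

2.8 mg/L

C₀ per dose = Dose / Vd = 1990 / 268 = 7.425 mg/L
k = ln2 / t½ = 0.693147 / 19.5 = 0.03555 h⁻¹
Fraction remaining after one interval: r = e^(−kτ) = e^(−0.03555 × 34.6) = 0.2923
Before dose 3, 2 doses have been given (aged 1τ, 2τ).
C_trough = C₀ × (r + r²) = 7.425 × (0.2923 + 0.08544) = 2.805 mg/L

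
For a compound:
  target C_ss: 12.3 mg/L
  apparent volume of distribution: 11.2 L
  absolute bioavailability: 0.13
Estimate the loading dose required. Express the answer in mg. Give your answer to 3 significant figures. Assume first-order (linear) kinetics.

1060 mg

LD = Css × Vd / F = 12.3 × 11.2 / 0.13 = 1060 mg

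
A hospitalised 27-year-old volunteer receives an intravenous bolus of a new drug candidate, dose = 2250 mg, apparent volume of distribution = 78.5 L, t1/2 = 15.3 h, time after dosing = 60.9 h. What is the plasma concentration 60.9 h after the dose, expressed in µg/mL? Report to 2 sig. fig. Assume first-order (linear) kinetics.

1.8 µg/mL

C₀ = Dose / Vd = 2250 / 78.5 = 28.66 mg/L
k = ln2 / t½ = 0.693147 / 15.3 = 0.04530 h⁻¹
C = C₀ · e^(−k·t) = 28.66 × e^(−0.04530 × 60.9)
  = 28.66 × 0.06337 = 1.816 mg/L
(1.816 mg/L = 1.816 µg/mL)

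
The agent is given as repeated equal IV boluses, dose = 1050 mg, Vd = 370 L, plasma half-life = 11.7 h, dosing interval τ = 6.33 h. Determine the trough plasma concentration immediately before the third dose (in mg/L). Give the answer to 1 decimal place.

C₀ per dose = Dose / Vd = 1050 / 370 = 2.838 mg/L
k = ln2 / t½ = 0.693147 / 11.7 = 0.05924 h⁻¹
Fraction remaining after one interval: r = e^(−kτ) = e^(−0.05924 × 6.33) = 0.6873
Before dose 3, 2 doses have been given (aged 1τ, 2τ).
C_trough = C₀ × (r + r²) = 2.838 × (0.6873 + 0.4724) = 3.291 mg/L

3.3 mg/L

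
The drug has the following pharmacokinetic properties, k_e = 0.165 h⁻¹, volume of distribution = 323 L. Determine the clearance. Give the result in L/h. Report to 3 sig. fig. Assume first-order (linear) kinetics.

53.3 L/h

CL = k × Vd = 0.165 × 323 = 53.30 L/h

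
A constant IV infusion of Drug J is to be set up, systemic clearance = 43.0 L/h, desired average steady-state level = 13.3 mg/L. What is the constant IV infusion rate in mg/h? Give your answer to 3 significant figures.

At steady state, infusion rate R₀ = Css × CL = 13.3 × 43.00 = 571.9 mg/h

572 mg/h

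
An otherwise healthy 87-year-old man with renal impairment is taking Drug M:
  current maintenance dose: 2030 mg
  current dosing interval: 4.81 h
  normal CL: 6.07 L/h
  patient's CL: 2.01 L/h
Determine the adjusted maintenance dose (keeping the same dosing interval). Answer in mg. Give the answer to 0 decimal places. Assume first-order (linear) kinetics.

672 mg

To keep the same average steady-state level, dosing rate must scale with clearance.
CL ratio = 2.01 / 6.07 = 0.3311
New dose (same interval) = 2030 × 0.3311 = 672.1 mg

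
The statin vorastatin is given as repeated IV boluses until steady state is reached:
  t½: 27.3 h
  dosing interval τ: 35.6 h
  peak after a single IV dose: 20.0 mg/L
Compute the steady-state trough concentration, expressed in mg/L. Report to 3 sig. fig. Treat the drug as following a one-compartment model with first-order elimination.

k = ln2 / t½ = 0.693147 / 27.3 = 0.02539 h⁻¹
e^(−kτ) = e^(−0.02539 × 35.6) = 0.4050
Accumulation ratio R = 1 / (1 − e^(−kτ)) = 1 / (1 − 0.4050) = 1.681
Steady-state trough = C₀ × R × e^(−kτ) = 20.0 × 1.681 × 0.4050 = 13.62 mg/L

13.6 mg/L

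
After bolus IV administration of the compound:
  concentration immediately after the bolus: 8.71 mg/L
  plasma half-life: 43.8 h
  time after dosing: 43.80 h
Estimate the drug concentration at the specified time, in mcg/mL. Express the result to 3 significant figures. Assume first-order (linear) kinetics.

k = ln2 / t½ = 0.693147 / 43.8 = 0.01583 h⁻¹
t / t½ = 43.80 / 43.8 = 1 half-lives
C = C₀ × (1/2)^1 = 8.710 × 0.5000 = 4.355 mg/L
(4.355 mg/L = 4.355 mcg/mL)

4.36 mcg/mL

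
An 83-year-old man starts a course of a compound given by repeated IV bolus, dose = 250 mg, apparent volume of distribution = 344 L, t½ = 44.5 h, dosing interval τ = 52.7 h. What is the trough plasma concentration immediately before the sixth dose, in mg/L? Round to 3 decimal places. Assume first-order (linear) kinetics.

0.562 mg/L

C₀ per dose = Dose / Vd = 250 / 344 = 0.7267 mg/L
k = ln2 / t½ = 0.693147 / 44.5 = 0.01558 h⁻¹
Fraction remaining after one interval: r = e^(−kτ) = e^(−0.01558 × 52.7) = 0.4400
Before dose 6, 5 doses have been given (aged 1τ, 2τ, 3τ, 4τ, 5τ).
C_trough = C₀ × (r + r² + … + r^5) = C₀ × r(1−r^5)/(1−r)
        = 0.7267 × 0.4400 × (1 − 0.01649) / (1 − 0.4400) = 0.5616 mg/L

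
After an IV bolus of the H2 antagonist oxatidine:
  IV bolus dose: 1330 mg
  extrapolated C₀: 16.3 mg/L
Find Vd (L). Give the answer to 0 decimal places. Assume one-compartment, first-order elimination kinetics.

Vd = Dose / C₀ = 1330 / 16.3 = 81.60 L

82 L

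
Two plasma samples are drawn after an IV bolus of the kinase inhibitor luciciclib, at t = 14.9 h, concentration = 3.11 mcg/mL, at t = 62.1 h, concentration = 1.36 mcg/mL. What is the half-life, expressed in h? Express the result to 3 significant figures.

39.6 h

k = ln(C₁/C₂) / (t₂ − t₁) = ln(3.11/1.36) / (62.1 − 14.9)
  = 0.8271 / 47.20 = 0.01752 h⁻¹
t½ = ln2 / k = 0.693147 / 0.01752 = 39.56 h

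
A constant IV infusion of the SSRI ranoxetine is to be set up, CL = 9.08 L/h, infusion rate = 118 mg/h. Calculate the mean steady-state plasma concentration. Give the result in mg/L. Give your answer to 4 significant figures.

At steady state Css = R₀ / CL = 118 / 9.080 = 13.00 mg/L

13.00 mg/L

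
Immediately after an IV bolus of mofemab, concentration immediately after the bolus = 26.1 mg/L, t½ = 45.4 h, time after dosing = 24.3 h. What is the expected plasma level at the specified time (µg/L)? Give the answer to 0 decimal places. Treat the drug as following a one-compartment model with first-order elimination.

18010 µg/L

k = ln2 / t½ = 0.693147 / 45.4 = 0.01527 h⁻¹
C = C₀ · e^(−k·t) = 26.10 × e^(−0.01527 × 24.3)
  = 26.10 × 0.6900 = 18.01 mg/L
Convert: 18.01 mg/L × 1000 = 18010 µg/L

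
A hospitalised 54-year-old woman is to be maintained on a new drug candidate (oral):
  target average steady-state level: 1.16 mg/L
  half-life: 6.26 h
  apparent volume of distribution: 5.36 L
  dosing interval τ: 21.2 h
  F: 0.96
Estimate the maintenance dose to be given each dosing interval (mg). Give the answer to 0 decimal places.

k = ln2 / t½ = 0.693147 / 6.26 = 0.1107 h⁻¹
CL = k × Vd = 0.1107 × 5.36 = 0.5934 L/h
At steady state, F × (Dose/τ) = Css × CL.
Dose = Css × CL × τ / F = 1.16 × 0.5934 × 21.2 / 0.96 = 15.20 mg

15 mg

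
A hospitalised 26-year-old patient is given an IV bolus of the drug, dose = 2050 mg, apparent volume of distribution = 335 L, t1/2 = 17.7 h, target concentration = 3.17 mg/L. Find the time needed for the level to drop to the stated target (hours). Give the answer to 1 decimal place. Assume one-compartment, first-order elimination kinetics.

C₀ = Dose / Vd = 2050 / 335 = 6.119 mg/L
k = ln2 / t½ = 0.693147 / 17.7 = 0.03916 h⁻¹
t = ln(C₀ / C) / k = ln(6.119 / 3.17) / 0.03916
  = ln(1.930) / 0.03916 = 0.6575 / 0.03916 = 16.79 h

16.8 h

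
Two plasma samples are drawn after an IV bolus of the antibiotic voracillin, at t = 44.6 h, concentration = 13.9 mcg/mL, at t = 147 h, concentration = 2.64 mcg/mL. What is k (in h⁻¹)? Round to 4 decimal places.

k = ln(C₁/C₂) / (t₂ − t₁) = ln(13.9/2.64) / (147 − 44.6)
  = 1.661 / 102.4 = 0.01622 h⁻¹

0.0162 h⁻¹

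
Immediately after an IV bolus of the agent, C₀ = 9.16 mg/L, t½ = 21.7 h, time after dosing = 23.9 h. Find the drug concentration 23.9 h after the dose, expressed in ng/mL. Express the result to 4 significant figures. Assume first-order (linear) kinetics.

k = ln2 / t½ = 0.693147 / 21.7 = 0.03194 h⁻¹
C = C₀ · e^(−k·t) = 9.160 × e^(−0.03194 × 23.9)
  = 9.160 × 0.4661 = 4.269 mg/L
Convert: 4.269 mg/L × 1000 = 4269 ng/mL

4269 ng/mL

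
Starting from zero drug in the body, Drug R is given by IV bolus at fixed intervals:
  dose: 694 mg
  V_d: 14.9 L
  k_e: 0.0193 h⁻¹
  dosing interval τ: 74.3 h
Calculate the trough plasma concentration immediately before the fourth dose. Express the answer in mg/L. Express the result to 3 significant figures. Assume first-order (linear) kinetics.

C₀ per dose = Dose / Vd = 694 / 14.9 = 46.58 mg/L
Fraction remaining after one interval: r = e^(−kτ) = e^(−0.01930 × 74.3) = 0.2384
Before dose 4, 3 doses have been given (aged 1τ, 2τ, 3τ).
C_trough = C₀ × (r + r² + … + r^3) = C₀ × r(1−r^3)/(1−r)
        = 46.58 × 0.2384 × (1 − 0.01355) / (1 − 0.2384) = 14.38 mg/L

14.4 mg/L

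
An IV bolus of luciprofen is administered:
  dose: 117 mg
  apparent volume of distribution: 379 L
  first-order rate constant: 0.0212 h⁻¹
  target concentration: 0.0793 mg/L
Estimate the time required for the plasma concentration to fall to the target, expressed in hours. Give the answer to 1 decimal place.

64.1 h

C₀ = Dose / Vd = 117.0 / 379 = 0.3087 mg/L
t = ln(C₀ / C) / k = ln(0.3087 / 0.0793) / 0.02120
  = ln(3.893) / 0.02120 = 1.359 / 0.02120 = 64.10 h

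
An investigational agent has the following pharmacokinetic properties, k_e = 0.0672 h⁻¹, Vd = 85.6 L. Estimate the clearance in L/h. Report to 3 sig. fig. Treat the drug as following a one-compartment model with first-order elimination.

CL = k × Vd = 0.0672 × 85.6 = 5.752 L/h

5.75 L/h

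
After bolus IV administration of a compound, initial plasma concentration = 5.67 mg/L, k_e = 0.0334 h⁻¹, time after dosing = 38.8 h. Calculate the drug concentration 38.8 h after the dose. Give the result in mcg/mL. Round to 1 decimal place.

1.6 mcg/mL

C = C₀ · e^(−k·t) = 5.670 × e^(−0.03340 × 38.8)
  = 5.670 × 0.2736 = 1.551 mg/L
(1.551 mg/L = 1.551 mcg/mL)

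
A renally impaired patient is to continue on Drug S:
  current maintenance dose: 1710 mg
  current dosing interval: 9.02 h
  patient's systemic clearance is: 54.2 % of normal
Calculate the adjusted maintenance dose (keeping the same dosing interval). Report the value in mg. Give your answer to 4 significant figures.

To keep the same average steady-state level, dosing rate must scale with clearance.
CL ratio = 54.2 / 100 = 0.5420
New dose (same interval) = 1710 × 0.5420 = 926.8 mg

926.8 mg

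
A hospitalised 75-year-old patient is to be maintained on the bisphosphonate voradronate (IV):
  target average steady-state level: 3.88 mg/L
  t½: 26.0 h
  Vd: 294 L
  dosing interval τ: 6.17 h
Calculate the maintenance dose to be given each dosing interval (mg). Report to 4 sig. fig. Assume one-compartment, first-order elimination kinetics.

k = ln2 / t½ = 0.693147 / 26.0 = 0.02666 h⁻¹
CL = k × Vd = 0.02666 × 294 = 7.838 L/h
At steady state, Dose/τ = Css × CL.
Dose = Css × CL × τ = 3.88 × 7.838 × 6.17 = 187.6 mg

187.6 mg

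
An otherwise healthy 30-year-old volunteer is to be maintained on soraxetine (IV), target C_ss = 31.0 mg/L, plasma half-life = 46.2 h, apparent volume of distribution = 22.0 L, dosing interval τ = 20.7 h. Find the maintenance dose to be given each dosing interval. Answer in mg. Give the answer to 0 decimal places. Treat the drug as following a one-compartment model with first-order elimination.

212 mg

k = ln2 / t½ = 0.693147 / 46.2 = 0.01500 h⁻¹
CL = k × Vd = 0.01500 × 22.0 = 0.3300 L/h
At steady state, Dose/τ = Css × CL.
Dose = Css × CL × τ = 31.0 × 0.3300 × 20.7 = 211.8 mg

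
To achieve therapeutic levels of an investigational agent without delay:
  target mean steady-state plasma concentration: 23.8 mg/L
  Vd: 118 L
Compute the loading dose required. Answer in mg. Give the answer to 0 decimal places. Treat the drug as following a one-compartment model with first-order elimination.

LD = Css × Vd = 23.8 × 118 = 2808 mg

2808 mg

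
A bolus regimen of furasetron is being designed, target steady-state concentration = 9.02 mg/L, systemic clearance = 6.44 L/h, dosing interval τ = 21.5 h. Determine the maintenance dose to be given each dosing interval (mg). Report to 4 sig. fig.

1249 mg

At steady state, Dose/τ = Css × CL.
Dose = Css × CL × τ = 9.02 × 6.440 × 21.5 = 1249 mg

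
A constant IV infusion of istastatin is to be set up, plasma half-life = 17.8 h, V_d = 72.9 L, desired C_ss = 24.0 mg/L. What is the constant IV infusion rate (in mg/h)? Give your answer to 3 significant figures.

k = ln2 / t½ = 0.693147 / 17.8 = 0.03894 h⁻¹
CL = k × Vd = 0.03894 × 72.9 = 2.839 L/h
At steady state, infusion rate R₀ = Css × CL = 24.0 × 2.839 = 68.14 mg/h

68.1 mg/h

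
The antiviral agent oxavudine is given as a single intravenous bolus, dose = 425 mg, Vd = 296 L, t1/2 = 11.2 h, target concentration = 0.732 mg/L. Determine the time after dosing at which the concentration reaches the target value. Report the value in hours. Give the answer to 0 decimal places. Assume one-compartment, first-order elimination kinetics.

C₀ = Dose / Vd = 425.0 / 296 = 1.436 mg/L
k = ln2 / t½ = 0.693147 / 11.2 = 0.06189 h⁻¹
t = ln(C₀ / C) / k = ln(1.436 / 0.732) / 0.06189
  = ln(1.962) / 0.06189 = 0.6740 / 0.06189 = 10.89 h

11 h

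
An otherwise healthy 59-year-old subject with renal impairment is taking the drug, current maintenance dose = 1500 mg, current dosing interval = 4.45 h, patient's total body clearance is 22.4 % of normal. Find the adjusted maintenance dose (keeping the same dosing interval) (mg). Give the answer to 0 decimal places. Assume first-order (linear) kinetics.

To keep the same average steady-state level, dosing rate must scale with clearance.
CL ratio = 22.4 / 100 = 0.2240
New dose (same interval) = 1500 × 0.2240 = 336.0 mg

336 mg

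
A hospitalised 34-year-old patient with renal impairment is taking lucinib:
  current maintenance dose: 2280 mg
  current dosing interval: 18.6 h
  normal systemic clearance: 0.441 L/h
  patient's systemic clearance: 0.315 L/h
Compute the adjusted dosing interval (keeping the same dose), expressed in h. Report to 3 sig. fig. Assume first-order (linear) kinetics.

26.0 h

To keep the same average steady-state level, dosing rate must scale with clearance.
CL ratio = 0.315 / 0.441 = 0.7143
New interval (same dose) = 18.6 / 0.7143 = 26.04 h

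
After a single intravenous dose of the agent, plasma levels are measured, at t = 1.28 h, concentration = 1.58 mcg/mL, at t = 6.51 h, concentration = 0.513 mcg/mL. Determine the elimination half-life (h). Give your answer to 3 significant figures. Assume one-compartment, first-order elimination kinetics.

k = ln(C₁/C₂) / (t₂ − t₁) = ln(1.58/0.513) / (6.51 − 1.28)
  = 1.125 / 5.230 = 0.2151 h⁻¹
t½ = ln2 / k = 0.693147 / 0.2151 = 3.222 h

3.22 h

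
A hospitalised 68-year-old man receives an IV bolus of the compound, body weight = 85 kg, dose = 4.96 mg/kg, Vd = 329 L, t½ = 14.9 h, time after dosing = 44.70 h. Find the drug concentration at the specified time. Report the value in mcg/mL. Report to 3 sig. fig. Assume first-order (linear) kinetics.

Total dose = 4.96 × 85 = 421.6 mg
C₀ = Dose / Vd = 421.6 / 329 = 1.281 mg/L
k = ln2 / t½ = 0.693147 / 14.9 = 0.04652 h⁻¹
t / t½ = 44.70 / 14.9 = 3 half-lives
C = C₀ × (1/2)^3 = 1.281 × 0.1250 = 0.1601 mg/L
(0.1601 mg/L = 0.1601 mcg/mL)

0.160 mcg/mL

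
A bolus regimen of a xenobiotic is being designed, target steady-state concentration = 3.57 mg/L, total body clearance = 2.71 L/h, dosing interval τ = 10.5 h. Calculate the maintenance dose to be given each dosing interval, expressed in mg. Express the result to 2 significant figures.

At steady state, Dose/τ = Css × CL.
Dose = Css × CL × τ = 3.57 × 2.710 × 10.5 = 101.6 mg

100 mg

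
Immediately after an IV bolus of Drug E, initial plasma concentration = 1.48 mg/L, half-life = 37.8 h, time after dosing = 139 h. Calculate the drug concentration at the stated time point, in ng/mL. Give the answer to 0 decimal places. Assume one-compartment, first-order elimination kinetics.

116 ng/mL

k = ln2 / t½ = 0.693147 / 37.8 = 0.01834 h⁻¹
C = C₀ · e^(−k·t) = 1.480 × e^(−0.01834 × 139)
  = 1.480 × 0.07814 = 0.1156 mg/L
Convert: 0.1156 mg/L × 1000 = 115.6 ng/mL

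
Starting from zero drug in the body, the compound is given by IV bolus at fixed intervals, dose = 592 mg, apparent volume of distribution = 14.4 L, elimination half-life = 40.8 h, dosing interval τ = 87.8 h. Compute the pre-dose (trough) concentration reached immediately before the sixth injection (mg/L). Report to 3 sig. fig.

11.9 mg/L

C₀ per dose = Dose / Vd = 592 / 14.4 = 41.11 mg/L
k = ln2 / t½ = 0.693147 / 40.8 = 0.01699 h⁻¹
Fraction remaining after one interval: r = e^(−kτ) = e^(−0.01699 × 87.8) = 0.2250
Before dose 6, 5 doses have been given (aged 1τ, 2τ, 3τ, 4τ, 5τ).
C_trough = C₀ × (r + r² + … + r^5) = C₀ × r(1−r^5)/(1−r)
        = 41.11 × 0.2250 × (1 − 0.0005767) / (1 − 0.2250) = 11.93 mg/L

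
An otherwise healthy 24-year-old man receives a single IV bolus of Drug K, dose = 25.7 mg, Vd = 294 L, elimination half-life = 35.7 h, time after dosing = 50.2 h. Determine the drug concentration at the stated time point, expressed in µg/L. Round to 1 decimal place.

C₀ = Dose / Vd = 25.70 / 294 = 0.08741 mg/L
k = ln2 / t½ = 0.693147 / 35.7 = 0.01942 h⁻¹
C = C₀ · e^(−k·t) = 0.08741 × e^(−0.01942 × 50.2)
  = 0.08741 × 0.3772 = 0.03297 mg/L
Convert: 0.03297 mg/L × 1000 = 32.97 µg/L

33.0 µg/L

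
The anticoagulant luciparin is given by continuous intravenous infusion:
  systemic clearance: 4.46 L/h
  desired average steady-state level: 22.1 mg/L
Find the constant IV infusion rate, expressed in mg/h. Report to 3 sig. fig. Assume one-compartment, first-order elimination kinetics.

98.6 mg/h

At steady state, infusion rate R₀ = Css × CL = 22.1 × 4.460 = 98.57 mg/h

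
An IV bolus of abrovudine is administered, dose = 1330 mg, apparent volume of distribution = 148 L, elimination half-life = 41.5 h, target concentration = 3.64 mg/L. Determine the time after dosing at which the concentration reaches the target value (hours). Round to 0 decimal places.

C₀ = Dose / Vd = 1330 / 148 = 8.986 mg/L
k = ln2 / t½ = 0.693147 / 41.5 = 0.01670 h⁻¹
t = ln(C₀ / C) / k = ln(8.986 / 3.64) / 0.01670
  = ln(2.469) / 0.01670 = 0.9038 / 0.01670 = 54.12 h

54 h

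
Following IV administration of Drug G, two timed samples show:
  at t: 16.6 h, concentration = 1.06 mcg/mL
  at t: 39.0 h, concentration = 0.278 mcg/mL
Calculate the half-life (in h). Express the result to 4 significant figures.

k = ln(C₁/C₂) / (t₂ − t₁) = ln(1.06/0.278) / (39.0 − 16.6)
  = 1.338 / 22.40 = 0.05973 h⁻¹
t½ = ln2 / k = 0.693147 / 0.05973 = 11.60 h

11.60 h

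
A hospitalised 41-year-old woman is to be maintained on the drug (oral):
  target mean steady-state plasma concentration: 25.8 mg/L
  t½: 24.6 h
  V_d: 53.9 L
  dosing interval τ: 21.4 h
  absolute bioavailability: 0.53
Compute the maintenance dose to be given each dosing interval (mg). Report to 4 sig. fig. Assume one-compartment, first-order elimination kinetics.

1582 mg

k = ln2 / t½ = 0.693147 / 24.6 = 0.02818 h⁻¹
CL = k × Vd = 0.02818 × 53.9 = 1.519 L/h
At steady state, F × (Dose/τ) = Css × CL.
Dose = Css × CL × τ / F = 25.8 × 1.519 × 21.4 / 0.53 = 1582 mg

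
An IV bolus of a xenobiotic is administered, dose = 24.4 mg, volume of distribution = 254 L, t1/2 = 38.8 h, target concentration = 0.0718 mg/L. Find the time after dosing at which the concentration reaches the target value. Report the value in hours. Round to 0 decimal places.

C₀ = Dose / Vd = 24.40 / 254 = 0.09606 mg/L
k = ln2 / t½ = 0.693147 / 38.8 = 0.01786 h⁻¹
t = ln(C₀ / C) / k = ln(0.09606 / 0.0718) / 0.01786
  = ln(1.338) / 0.01786 = 0.2912 / 0.01786 = 16.30 h

16 h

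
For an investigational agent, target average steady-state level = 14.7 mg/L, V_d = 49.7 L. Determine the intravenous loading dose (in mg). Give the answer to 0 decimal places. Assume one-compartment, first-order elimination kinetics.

LD = Css × Vd = 14.7 × 49.7 = 730.6 mg

731 mg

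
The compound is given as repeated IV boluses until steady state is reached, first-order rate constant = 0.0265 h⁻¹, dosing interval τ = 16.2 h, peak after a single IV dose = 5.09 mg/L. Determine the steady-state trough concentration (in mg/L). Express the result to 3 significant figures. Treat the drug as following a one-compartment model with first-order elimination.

9.49 mg/L

e^(−kτ) = e^(−0.02650 × 16.2) = 0.6510
Accumulation ratio R = 1 / (1 − e^(−kτ)) = 1 / (1 − 0.6510) = 2.865
Steady-state trough = C₀ × R × e^(−kτ) = 5.09 × 2.865 × 0.6510 = 9.493 mg/L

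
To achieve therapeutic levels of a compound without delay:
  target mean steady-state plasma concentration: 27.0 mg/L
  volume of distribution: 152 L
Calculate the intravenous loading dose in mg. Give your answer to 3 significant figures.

LD = Css × Vd = 27.0 × 152 = 4104 mg

4100 mg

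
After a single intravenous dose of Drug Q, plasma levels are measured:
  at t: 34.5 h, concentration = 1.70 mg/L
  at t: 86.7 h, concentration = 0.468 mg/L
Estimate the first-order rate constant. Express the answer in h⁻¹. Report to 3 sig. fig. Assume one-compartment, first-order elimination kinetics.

k = ln(C₁/C₂) / (t₂ − t₁) = ln(1.70/0.468) / (86.7 − 34.5)
  = 1.290 / 52.20 = 0.02471 h⁻¹

0.0247 h⁻¹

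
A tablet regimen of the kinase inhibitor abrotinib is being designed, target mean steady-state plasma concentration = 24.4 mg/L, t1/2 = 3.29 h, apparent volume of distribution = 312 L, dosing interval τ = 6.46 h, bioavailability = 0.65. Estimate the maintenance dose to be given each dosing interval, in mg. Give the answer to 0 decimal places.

15940 mg

k = ln2 / t½ = 0.693147 / 3.29 = 0.2107 h⁻¹
CL = k × Vd = 0.2107 × 312 = 65.74 L/h
At steady state, F × (Dose/τ) = Css × CL.
Dose = Css × CL × τ / F = 24.4 × 65.74 × 6.46 / 0.65 = 15940 mg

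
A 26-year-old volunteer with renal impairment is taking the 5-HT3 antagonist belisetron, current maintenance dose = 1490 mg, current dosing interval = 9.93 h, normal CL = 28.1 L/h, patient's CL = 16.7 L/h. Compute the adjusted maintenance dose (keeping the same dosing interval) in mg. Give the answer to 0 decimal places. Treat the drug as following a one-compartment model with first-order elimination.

886 mg

To keep the same average steady-state level, dosing rate must scale with clearance.
CL ratio = 16.7 / 28.1 = 0.5943
New dose (same interval) = 1490 × 0.5943 = 885.5 mg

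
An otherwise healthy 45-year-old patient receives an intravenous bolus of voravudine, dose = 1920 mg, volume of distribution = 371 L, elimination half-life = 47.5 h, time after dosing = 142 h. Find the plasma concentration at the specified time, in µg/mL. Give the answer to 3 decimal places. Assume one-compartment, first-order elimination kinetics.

C₀ = Dose / Vd = 1920 / 371 = 5.175 mg/L
k = ln2 / t½ = 0.693147 / 47.5 = 0.01459 h⁻¹
C = C₀ · e^(−k·t) = 5.175 × e^(−0.01459 × 142)
  = 5.175 × 0.1260 = 0.6521 mg/L
(0.6521 mg/L = 0.6521 µg/mL)

0.652 µg/mL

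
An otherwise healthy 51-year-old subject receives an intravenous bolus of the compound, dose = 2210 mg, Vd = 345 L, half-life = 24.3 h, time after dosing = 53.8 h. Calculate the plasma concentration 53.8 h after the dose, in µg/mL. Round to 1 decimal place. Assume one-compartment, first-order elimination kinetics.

C₀ = Dose / Vd = 2210 / 345 = 6.406 mg/L
k = ln2 / t½ = 0.693147 / 24.3 = 0.02852 h⁻¹
C = C₀ · e^(−k·t) = 6.406 × e^(−0.02852 × 53.8)
  = 6.406 × 0.2156 = 1.381 mg/L
(1.381 mg/L = 1.381 µg/mL)

1.4 µg/mL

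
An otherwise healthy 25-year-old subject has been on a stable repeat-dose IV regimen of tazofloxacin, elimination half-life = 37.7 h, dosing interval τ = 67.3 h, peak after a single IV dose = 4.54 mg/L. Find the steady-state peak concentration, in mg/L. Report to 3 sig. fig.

k = ln2 / t½ = 0.693147 / 37.7 = 0.01839 h⁻¹
e^(−kτ) = e^(−0.01839 × 67.3) = 0.2901
Accumulation ratio R = 1 / (1 − e^(−kτ)) = 1 / (1 − 0.2901) = 1.409
Steady-state peak = C₀ × R = 4.54 × 1.409 = 6.397 mg/L

6.40 mg/L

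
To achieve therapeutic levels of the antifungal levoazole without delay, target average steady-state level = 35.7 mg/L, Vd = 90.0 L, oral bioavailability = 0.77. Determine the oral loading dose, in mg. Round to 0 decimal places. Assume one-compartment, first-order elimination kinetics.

LD = Css × Vd / F = 35.7 × 90.0 / 0.77 = 4173 mg

4173 mg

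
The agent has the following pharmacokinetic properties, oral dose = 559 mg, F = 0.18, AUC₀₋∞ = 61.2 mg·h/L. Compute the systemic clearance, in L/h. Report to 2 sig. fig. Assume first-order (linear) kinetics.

1.6 L/h

CL = F·Dose / AUC = 0.18 × 559 / 61.2 = 1.644 L/h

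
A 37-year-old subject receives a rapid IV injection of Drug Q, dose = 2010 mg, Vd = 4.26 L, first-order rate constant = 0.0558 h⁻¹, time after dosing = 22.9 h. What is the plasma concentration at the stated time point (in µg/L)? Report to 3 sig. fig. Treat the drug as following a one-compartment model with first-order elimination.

131000 µg/L

C₀ = Dose / Vd = 2010 / 4.26 = 471.8 mg/L
C = C₀ · e^(−k·t) = 471.8 × e^(−0.05580 × 22.9)
  = 471.8 × 0.2786 = 131.4 mg/L
Convert: 131.4 mg/L × 1000 = 131400 µg/L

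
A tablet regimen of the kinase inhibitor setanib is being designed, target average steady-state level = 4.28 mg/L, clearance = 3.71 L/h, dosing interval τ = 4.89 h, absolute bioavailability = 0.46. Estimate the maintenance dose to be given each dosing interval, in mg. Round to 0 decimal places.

169 mg

At steady state, F × (Dose/τ) = Css × CL.
Dose = Css × CL × τ / F = 4.28 × 3.710 × 4.89 / 0.46 = 168.8 mg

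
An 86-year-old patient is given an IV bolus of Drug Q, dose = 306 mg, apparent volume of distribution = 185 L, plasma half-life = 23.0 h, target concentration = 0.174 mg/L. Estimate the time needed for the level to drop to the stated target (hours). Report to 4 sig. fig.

C₀ = Dose / Vd = 306.0 / 185 = 1.654 mg/L
k = ln2 / t½ = 0.693147 / 23.0 = 0.03014 h⁻¹
t = ln(C₀ / C) / k = ln(1.654 / 0.174) / 0.03014
  = ln(9.506) / 0.03014 = 2.252 / 0.03014 = 74.72 h

74.72 h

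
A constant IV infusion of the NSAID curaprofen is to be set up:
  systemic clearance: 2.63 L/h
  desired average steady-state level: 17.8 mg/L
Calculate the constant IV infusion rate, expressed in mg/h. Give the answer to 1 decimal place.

At steady state, infusion rate R₀ = Css × CL = 17.8 × 2.630 = 46.81 mg/h

46.8 mg/h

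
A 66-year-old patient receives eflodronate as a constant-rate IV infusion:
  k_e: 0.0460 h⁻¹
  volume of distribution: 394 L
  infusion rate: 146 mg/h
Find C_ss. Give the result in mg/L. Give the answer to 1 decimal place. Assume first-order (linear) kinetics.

8.1 mg/L

CL = k × Vd = 0.04600 × 394 = 18.12 L/h
At steady state Css = R₀ / CL = 146 / 18.12 = 8.057 mg/L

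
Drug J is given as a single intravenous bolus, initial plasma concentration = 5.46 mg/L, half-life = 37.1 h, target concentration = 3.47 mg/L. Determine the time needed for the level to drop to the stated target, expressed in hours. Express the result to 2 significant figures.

24 h

k = ln2 / t½ = 0.693147 / 37.1 = 0.01868 h⁻¹
t = ln(C₀ / C) / k = ln(5.460 / 3.47) / 0.01868
  = ln(1.573) / 0.01868 = 0.4530 / 0.01868 = 24.25 h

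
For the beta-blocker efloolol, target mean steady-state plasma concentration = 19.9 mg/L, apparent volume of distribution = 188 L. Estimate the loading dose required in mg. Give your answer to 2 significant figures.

LD = Css × Vd = 19.9 × 188 = 3741 mg

3700 mg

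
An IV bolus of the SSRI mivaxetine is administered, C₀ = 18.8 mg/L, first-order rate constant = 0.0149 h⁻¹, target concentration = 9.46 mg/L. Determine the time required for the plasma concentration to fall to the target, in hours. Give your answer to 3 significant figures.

t = ln(C₀ / C) / k = ln(18.80 / 9.46) / 0.01490
  = ln(1.987) / 0.01490 = 0.6866 / 0.01490 = 46.08 h

46.1 h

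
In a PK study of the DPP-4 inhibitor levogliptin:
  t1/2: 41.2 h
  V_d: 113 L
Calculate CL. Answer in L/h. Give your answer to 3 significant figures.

k = ln2 / t½ = 0.693147 / 41.2 = 0.01682 h⁻¹
CL = k × Vd = 0.01682 × 113 = 1.901 L/h

1.90 L/h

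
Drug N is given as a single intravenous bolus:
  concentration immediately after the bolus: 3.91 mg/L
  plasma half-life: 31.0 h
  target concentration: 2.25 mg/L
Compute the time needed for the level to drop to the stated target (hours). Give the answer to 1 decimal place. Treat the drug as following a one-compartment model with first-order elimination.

k = ln2 / t½ = 0.693147 / 31.0 = 0.02236 h⁻¹
t = ln(C₀ / C) / k = ln(3.910 / 2.25) / 0.02236
  = ln(1.738) / 0.02236 = 0.5527 / 0.02236 = 24.72 h

24.7 h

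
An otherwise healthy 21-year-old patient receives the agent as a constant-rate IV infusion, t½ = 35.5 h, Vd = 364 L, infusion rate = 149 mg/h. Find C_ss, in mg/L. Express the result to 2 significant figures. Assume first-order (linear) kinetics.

k = ln2 / t½ = 0.693147 / 35.5 = 0.01953 h⁻¹
CL = k × Vd = 0.01953 × 364 = 7.109 L/h
At steady state Css = R₀ / CL = 149 / 7.109 = 20.96 mg/L

21 mg/L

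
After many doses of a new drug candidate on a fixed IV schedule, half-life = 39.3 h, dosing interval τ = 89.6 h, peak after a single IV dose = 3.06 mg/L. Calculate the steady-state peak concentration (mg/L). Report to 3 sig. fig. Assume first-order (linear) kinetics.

3.85 mg/L

k = ln2 / t½ = 0.693147 / 39.3 = 0.01764 h⁻¹
e^(−kτ) = e^(−0.01764 × 89.6) = 0.2059
Accumulation ratio R = 1 / (1 − e^(−kτ)) = 1 / (1 − 0.2059) = 1.259
Steady-state peak = C₀ × R = 3.06 × 1.259 = 3.853 mg/L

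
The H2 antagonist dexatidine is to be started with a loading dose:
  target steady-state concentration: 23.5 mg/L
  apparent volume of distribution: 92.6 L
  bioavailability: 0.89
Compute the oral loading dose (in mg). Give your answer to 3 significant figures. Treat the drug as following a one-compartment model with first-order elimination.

LD = Css × Vd / F = 23.5 × 92.6 / 0.89 = 2445 mg

2450 mg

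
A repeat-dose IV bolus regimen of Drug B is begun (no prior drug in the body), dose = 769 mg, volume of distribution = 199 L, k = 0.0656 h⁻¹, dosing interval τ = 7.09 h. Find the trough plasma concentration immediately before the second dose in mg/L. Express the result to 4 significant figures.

2.427 mg/L

C₀ per dose = Dose / Vd = 769 / 199 = 3.864 mg/L
Fraction remaining after one interval: r = e^(−kτ) = e^(−0.06560 × 7.09) = 0.6281
Before dose 2, 1 dose has been given (aged 1τ).
C_trough = C₀ × r = 3.864 × 0.6281 = 2.427 mg/L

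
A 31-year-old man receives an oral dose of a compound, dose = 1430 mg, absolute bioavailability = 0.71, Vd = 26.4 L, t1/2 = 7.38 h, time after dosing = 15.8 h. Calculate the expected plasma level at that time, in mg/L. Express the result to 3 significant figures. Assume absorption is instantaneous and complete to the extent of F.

8.72 mg/L

Amount reaching circulation = F × Dose = 0.71 × 1430 = 1015 mg
C₀ = F·Dose / Vd = 1015 / 26.4 = 38.45 mg/L
k = ln2 / t½ = 0.693147 / 7.38 = 0.09392 h⁻¹
C = C₀ · e^(−k·t) = 38.45 × e^(−0.09392 × 15.8)
  = 38.45 × 0.2267 = 8.717 mg/L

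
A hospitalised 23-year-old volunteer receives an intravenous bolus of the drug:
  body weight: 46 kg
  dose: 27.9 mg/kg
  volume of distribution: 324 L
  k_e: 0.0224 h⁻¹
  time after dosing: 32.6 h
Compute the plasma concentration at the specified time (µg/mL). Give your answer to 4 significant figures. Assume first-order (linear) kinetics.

1.908 µg/mL

Total dose = 27.9 × 46 = 1283 mg
C₀ = Dose / Vd = 1283 / 324 = 3.960 mg/L
C = C₀ · e^(−k·t) = 3.960 × e^(−0.02240 × 32.6)
  = 3.960 × 0.4818 = 1.908 mg/L
(1.908 mg/L = 1.908 µg/mL)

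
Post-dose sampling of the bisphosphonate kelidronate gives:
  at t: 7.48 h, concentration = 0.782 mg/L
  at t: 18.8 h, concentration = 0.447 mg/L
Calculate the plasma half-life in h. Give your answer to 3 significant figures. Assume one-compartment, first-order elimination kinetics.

14.0 h

k = ln(C₁/C₂) / (t₂ − t₁) = ln(0.782/0.447) / (18.8 − 7.48)
  = 0.5593 / 11.32 = 0.04941 h⁻¹
t½ = ln2 / k = 0.693147 / 0.04941 = 14.03 h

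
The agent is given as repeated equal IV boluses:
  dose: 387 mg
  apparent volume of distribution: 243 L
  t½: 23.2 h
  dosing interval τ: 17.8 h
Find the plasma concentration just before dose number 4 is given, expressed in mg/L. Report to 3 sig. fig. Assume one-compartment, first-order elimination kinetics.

C₀ per dose = Dose / Vd = 387 / 243 = 1.593 mg/L
k = ln2 / t½ = 0.693147 / 23.2 = 0.02988 h⁻¹
Fraction remaining after one interval: r = e^(−kτ) = e^(−0.02988 × 17.8) = 0.5875
Before dose 4, 3 doses have been given (aged 1τ, 2τ, 3τ).
C_trough = C₀ × (r + r² + … + r^3) = C₀ × r(1−r^3)/(1−r)
        = 1.593 × 0.5875 × (1 − 0.2028) / (1 − 0.5875) = 1.809 mg/L

1.81 mg/L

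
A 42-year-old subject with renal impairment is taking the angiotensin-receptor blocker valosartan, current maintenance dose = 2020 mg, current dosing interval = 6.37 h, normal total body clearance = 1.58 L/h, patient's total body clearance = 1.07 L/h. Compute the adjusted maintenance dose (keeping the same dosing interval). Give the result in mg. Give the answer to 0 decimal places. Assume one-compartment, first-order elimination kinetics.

To keep the same average steady-state level, dosing rate must scale with clearance.
CL ratio = 1.07 / 1.58 = 0.6772
New dose (same interval) = 2020 × 0.6772 = 1368 mg

1368 mg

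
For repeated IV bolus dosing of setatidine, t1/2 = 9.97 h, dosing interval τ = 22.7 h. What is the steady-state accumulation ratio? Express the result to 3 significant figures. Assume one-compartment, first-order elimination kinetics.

1.26

k = ln2 / t½ = 0.693147 / 9.97 = 0.06952 h⁻¹
e^(−kτ) = e^(−0.06952 × 22.7) = 0.2064
Accumulation ratio R = 1 / (1 − e^(−kτ)) = 1 / (1 − 0.2064) = 1.260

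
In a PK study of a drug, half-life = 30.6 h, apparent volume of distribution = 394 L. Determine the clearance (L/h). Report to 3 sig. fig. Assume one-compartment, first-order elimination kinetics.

8.92 L/h

k = ln2 / t½ = 0.693147 / 30.6 = 0.02265 h⁻¹
CL = k × Vd = 0.02265 × 394 = 8.924 L/h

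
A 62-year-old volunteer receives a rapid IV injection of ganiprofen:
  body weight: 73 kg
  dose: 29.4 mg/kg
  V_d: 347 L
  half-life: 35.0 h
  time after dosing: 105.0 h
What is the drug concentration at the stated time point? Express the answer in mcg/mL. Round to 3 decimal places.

0.773 mcg/mL

Total dose = 29.4 × 73 = 2146 mg
C₀ = Dose / Vd = 2146 / 347 = 6.184 mg/L
k = ln2 / t½ = 0.693147 / 35.0 = 0.01980 h⁻¹
t / t½ = 105.0 / 35.0 = 3 half-lives
C = C₀ × (1/2)^3 = 6.184 × 0.1250 = 0.7730 mg/L
(0.7730 mg/L = 0.7730 mcg/mL)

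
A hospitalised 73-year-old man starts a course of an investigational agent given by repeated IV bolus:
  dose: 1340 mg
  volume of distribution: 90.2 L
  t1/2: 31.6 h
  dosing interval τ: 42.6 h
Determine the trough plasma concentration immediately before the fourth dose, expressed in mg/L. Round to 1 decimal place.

C₀ per dose = Dose / Vd = 1340 / 90.2 = 14.86 mg/L
k = ln2 / t½ = 0.693147 / 31.6 = 0.02194 h⁻¹
Fraction remaining after one interval: r = e^(−kτ) = e^(−0.02194 × 42.6) = 0.3927
Before dose 4, 3 doses have been given (aged 1τ, 2τ, 3τ).
C_trough = C₀ × (r + r² + … + r^3) = C₀ × r(1−r^3)/(1−r)
        = 14.86 × 0.3927 × (1 − 0.06056) / (1 − 0.3927) = 9.027 mg/L

9.0 mg/L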